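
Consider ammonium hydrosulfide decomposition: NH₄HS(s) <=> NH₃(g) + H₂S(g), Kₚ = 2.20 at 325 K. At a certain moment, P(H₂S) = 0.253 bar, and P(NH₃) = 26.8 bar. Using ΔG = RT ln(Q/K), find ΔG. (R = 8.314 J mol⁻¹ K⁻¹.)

ΔG = 3.04 kJ/mol

(NH₄HS is a pure solid — omitted from Qₚ.)
Qₚ = P(NH₃)·P(H₂S) = (26.8)·(0.253) = 6.78
ΔG = RT ln(Qₚ/Kₚ) = (8.314 J mol⁻¹ K⁻¹)(325 K) × ln(6.78/2.20)
   = (2.702 kJ/mol)(1.126) = 3.04 kJ/mol
ΔG > 0, so the forward reaction is non-spontaneous (proceeds in reverse).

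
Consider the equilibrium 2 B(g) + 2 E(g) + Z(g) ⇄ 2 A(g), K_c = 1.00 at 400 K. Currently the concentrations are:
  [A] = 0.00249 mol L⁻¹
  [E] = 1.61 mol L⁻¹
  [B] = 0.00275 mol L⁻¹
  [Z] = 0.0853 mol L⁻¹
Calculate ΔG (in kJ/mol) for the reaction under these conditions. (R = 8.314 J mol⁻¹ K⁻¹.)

ΔG = 4.36 kJ/mol

Q_c = [A]² / ([B]²·[E]²·[Z]) = (0.00249)² / ((0.00275)²·(1.61)²·(0.0853)) = 3.71
ΔG = RT ln(Q_c/K_c) = (8.314 J mol⁻¹ K⁻¹)(400 K) × ln(3.71/1.00)
   = (3.326 kJ/mol)(1.311) = 4.36 kJ/mol
ΔG > 0, so the forward reaction is non-spontaneous (proceeds in reverse).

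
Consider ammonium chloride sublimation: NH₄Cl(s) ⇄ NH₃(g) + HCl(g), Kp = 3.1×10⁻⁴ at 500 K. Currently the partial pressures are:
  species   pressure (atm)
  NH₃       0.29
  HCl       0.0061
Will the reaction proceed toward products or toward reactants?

(NH₄Cl is a pure solid — omitted from Qp.)
Qp = P(NH₃)·P(HCl) = (0.29)·(0.0061) = 0.0018
Qp = 0.0018 > Kp = 3.1×10⁻⁴, so the reverse reaction proceeds.

in the reverse direction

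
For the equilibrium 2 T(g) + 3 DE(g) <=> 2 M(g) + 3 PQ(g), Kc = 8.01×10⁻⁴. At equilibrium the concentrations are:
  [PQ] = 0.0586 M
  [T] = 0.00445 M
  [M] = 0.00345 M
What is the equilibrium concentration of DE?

[DE] = 0.533 M

At equilibrium, Kc = [M]²·[PQ]³ / ([T]²·[DE]³) = 8.01×10⁻⁴.
(0.00345)²·(0.0586)³ / ((0.00445)²·([DE])³) = 8.01×10⁻⁴
[DE]³ = 0.151 ⇒ [DE] = 0.533 M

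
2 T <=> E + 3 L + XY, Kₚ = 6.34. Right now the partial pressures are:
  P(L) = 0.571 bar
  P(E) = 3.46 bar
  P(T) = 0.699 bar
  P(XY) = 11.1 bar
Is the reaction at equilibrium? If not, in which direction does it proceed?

Qₚ = P(E)·P(L)³·P(XY) / P(T)² = (3.46)·(0.571)³·(11.1) / (0.699)² = 14.6
Qₚ = 14.6 > Kₚ = 6.34, so the reverse reaction proceeds.

to the left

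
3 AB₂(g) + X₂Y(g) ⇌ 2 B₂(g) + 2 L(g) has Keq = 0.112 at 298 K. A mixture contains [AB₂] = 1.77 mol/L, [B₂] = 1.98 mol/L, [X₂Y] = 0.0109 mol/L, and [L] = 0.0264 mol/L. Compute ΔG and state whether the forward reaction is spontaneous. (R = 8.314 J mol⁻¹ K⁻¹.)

ΔG = -2.25 kJ/mol; the forward reaction is spontaneous

Q = [B₂]²·[L]² / ([AB₂]³·[X₂Y]) = (1.98)²·(0.0264)² / ((1.77)³·(0.0109)) = 0.0452
ΔG = RT ln(Q/Keq) = (8.314 J mol⁻¹ K⁻¹)(298 K) × ln(0.0452/0.112)
   = (2.478 kJ/mol)(-0.9074) = -2.25 kJ/mol
ΔG < 0, so the forward reaction is spontaneous (proceeds forward).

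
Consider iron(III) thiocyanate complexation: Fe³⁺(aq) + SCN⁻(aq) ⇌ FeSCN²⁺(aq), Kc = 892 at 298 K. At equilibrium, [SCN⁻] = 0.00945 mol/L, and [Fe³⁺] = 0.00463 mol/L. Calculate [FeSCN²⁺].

[FeSCN²⁺] = 0.0390 mol/L

At equilibrium, Kc = [FeSCN²⁺] / ([Fe³⁺]·[SCN⁻]) = 892.
([FeSCN²⁺]) / ((0.00463)·(0.00945)) = 892
[FeSCN²⁺] = 0.0390 mol/L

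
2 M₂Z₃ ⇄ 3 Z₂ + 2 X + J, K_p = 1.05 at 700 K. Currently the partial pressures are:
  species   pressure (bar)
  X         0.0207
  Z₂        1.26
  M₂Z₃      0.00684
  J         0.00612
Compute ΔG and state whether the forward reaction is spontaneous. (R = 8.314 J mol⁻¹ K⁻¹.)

ΔG = -13.0 kJ/mol; the forward reaction is spontaneous

Q_p = P(Z₂)³·P(X)²·P(J) / P(M₂Z₃)² = (1.26)³·(0.0207)²·(0.00612) / (0.00684)² = 0.112
ΔG = RT ln(Q_p/K_p) = (8.314 J mol⁻¹ K⁻¹)(700 K) × ln(0.112/1.05)
   = (5.820 kJ/mol)(-2.238) = -13.0 kJ/mol
ΔG < 0, so the forward reaction is spontaneous (proceeds forward).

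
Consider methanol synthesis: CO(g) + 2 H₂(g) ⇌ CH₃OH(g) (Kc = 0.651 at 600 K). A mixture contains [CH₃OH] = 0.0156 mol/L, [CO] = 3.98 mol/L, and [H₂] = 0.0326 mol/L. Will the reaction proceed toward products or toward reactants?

to the left

Qc = [CH₃OH] / ([CO]·[H₂]²) = (0.0156) / ((3.98)·(0.0326)²) = 3.69
Qc = 3.69 > Kc = 0.651, so the reverse reaction proceeds.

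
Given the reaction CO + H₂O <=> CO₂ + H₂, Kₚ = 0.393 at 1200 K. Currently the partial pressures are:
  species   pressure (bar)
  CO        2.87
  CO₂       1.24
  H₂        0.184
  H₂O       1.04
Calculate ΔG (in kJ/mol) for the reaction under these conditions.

ΔG = -16.3 kJ/mol

Qₚ = P(CO₂)·P(H₂) / (P(CO)·P(H₂O)) = (1.24)·(0.184) / ((2.87)·(1.04)) = 0.0764
ΔG = RT ln(Qₚ/Kₚ) = (8.314 J mol⁻¹ K⁻¹)(1200 K) × ln(0.0764/0.393)
   = (9.977 kJ/mol)(-1.638) = -16.3 kJ/mol
ΔG < 0, so the forward reaction is spontaneous (proceeds forward).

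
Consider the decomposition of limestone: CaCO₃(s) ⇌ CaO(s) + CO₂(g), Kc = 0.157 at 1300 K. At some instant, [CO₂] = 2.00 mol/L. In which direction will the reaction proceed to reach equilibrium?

(CaCO₃, CaO are pure solids — omitted from Qc.)
Qc = [CO₂] = 2.00
Qc = 2.00 > Kc = 0.157, so the reverse reaction proceeds.

toward reactants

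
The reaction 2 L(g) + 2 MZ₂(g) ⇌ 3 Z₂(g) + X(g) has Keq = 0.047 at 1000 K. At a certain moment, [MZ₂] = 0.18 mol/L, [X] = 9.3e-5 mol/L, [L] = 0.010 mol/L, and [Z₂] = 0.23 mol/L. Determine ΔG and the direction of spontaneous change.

Q = [Z₂]³·[X] / ([L]²·[MZ₂]²) = (0.23)³·(9.3e-5) / ((0.010)²·(0.18)²) = 0.349
ΔG = RT ln(Q/Keq) = (8.314 J mol⁻¹ K⁻¹)(1000 K) × ln(0.349/0.047)
   = (8.314 kJ/mol)(2.005) = 16.7 kJ/mol
ΔG > 0, so the forward reaction is non-spontaneous (proceeds in reverse).

ΔG = 16.7 kJ/mol; the forward reaction is non-spontaneous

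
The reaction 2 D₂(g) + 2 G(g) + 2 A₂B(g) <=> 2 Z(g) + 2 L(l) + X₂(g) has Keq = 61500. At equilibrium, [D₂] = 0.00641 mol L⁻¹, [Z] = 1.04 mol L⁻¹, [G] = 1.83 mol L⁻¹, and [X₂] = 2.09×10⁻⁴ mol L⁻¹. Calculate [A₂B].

(L is a pure liquid — omitted from Keq.)
At equilibrium, Keq = [Z]²·[X₂] / ([D₂]²·[G]²·[A₂B]²) = 61500.
(1.04)²·(2.09×10⁻⁴) / ((0.00641)²·(1.83)²·([A₂B])²) = 61500
[A₂B]² = 2.67×10⁻⁵ ⇒ [A₂B] = 0.00517 mol L⁻¹

[A₂B] = 0.00517 mol L⁻¹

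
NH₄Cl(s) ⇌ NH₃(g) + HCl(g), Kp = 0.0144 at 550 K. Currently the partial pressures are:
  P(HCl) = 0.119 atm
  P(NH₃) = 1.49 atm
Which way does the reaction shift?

toward reactants

(NH₄Cl is a pure solid — omitted from Qp.)
Qp = P(NH₃)·P(HCl) = (1.49)·(0.119) = 0.177
Qp = 0.177 > Kp = 0.0144, so the reverse reaction proceeds.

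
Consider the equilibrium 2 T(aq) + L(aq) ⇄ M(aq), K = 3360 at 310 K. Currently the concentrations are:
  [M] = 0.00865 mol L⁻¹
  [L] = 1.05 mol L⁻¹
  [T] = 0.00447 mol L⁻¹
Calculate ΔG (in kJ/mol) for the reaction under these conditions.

ΔG = -5.41 kJ/mol

Q = [M] / ([T]²·[L]) = (0.00865) / ((0.00447)²·(1.05)) = 412
ΔG = RT ln(Q/K) = (8.314 J mol⁻¹ K⁻¹)(310 K) × ln(412/3360)
   = (2.577 kJ/mol)(-2.099) = -5.41 kJ/mol
ΔG < 0, so the forward reaction is spontaneous (proceeds forward).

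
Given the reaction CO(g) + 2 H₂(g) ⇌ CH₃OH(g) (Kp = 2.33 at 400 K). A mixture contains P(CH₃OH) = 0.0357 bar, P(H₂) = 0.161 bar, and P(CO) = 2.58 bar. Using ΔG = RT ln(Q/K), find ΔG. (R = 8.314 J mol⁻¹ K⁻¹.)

Qp = P(CH₃OH) / (P(CO)·P(H₂)²) = (0.0357) / ((2.58)·(0.161)²) = 0.534
ΔG = RT ln(Qp/Kp) = (8.314 J mol⁻¹ K⁻¹)(400 K) × ln(0.534/2.33)
   = (3.326 kJ/mol)(-1.473) = -4.90 kJ/mol
ΔG < 0, so the forward reaction is spontaneous (proceeds forward).

ΔG = -4.90 kJ/mol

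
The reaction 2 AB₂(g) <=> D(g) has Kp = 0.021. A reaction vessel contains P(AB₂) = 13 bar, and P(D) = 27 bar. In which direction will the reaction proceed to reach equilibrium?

toward reactants

Qp = P(D) / P(AB₂)² = (27) / (13)² = 0.16
Qp = 0.16 > Kp = 0.021, so the reverse reaction proceeds.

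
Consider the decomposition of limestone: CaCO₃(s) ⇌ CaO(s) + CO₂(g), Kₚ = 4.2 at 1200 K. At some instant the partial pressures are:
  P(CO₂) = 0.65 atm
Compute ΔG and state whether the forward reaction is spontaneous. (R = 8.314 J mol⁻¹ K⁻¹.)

(CaCO₃, CaO are pure solids — omitted from Qₚ.)
Qₚ = P(CO₂) = 0.650
ΔG = RT ln(Qₚ/Kₚ) = (8.314 J mol⁻¹ K⁻¹)(1200 K) × ln(0.650/4.2)
   = (9.977 kJ/mol)(-1.866) = -18.6 kJ/mol
ΔG < 0, so the forward reaction is spontaneous (proceeds forward).

ΔG = -18.6 kJ/mol; the forward reaction is spontaneous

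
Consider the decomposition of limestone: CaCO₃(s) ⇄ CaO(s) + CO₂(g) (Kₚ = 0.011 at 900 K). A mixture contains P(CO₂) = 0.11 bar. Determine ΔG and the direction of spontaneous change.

ΔG = 17.2 kJ/mol; the forward reaction is non-spontaneous

(CaCO₃, CaO are pure solids — omitted from Qₚ.)
Qₚ = P(CO₂) = 0.110
ΔG = RT ln(Qₚ/Kₚ) = (8.314 J mol⁻¹ K⁻¹)(900 K) × ln(0.110/0.011)
   = (7.483 kJ/mol)(2.303) = 17.2 kJ/mol
ΔG > 0, so the forward reaction is non-spontaneous (proceeds in reverse).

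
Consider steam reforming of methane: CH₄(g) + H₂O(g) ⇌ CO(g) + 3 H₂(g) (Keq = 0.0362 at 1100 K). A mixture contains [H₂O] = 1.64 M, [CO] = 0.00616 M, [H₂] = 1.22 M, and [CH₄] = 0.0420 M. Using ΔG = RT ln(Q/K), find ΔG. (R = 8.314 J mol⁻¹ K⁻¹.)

ΔG = 13.7 kJ/mol

Q = [CO]·[H₂]³ / ([CH₄]·[H₂O]) = (0.00616)·(1.22)³ / ((0.0420)·(1.64)) = 0.162
ΔG = RT ln(Q/Keq) = (8.314 J mol⁻¹ K⁻¹)(1100 K) × ln(0.162/0.0362)
   = (9.145 kJ/mol)(1.499) = 13.7 kJ/mol
ΔG > 0, so the forward reaction is non-spontaneous (proceeds in reverse).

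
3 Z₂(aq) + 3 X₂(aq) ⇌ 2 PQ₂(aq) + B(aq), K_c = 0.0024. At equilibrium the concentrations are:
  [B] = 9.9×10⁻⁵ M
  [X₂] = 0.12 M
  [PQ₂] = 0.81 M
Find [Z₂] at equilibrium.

[Z₂] = 2.5 M

At equilibrium, K_c = [PQ₂]²·[B] / ([Z₂]³·[X₂]³) = 0.0024.
(0.81)²·(9.9×10⁻⁵) / (([Z₂])³·(0.12)³) = 0.0024
[Z₂]³ = 15.7 ⇒ [Z₂] = 2.5 M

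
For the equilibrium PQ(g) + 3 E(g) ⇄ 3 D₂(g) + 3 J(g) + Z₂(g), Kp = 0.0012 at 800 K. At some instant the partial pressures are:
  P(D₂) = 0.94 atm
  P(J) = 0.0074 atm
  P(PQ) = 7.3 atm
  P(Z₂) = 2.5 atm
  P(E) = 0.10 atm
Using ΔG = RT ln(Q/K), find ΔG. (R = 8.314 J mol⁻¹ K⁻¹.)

Qp = P(D₂)³·P(J)³·P(Z₂) / (P(PQ)·P(E)³) = (0.94)³·(0.0074)³·(2.5) / ((7.3)·(0.10)³) = 1.15×10⁻⁴
ΔG = RT ln(Qp/Kp) = (8.314 J mol⁻¹ K⁻¹)(800 K) × ln(1.15×10⁻⁴/0.0012)
   = (6.651 kJ/mol)(-2.345) = -15.6 kJ/mol
ΔG < 0, so the forward reaction is spontaneous (proceeds forward).

ΔG = -15.6 kJ/mol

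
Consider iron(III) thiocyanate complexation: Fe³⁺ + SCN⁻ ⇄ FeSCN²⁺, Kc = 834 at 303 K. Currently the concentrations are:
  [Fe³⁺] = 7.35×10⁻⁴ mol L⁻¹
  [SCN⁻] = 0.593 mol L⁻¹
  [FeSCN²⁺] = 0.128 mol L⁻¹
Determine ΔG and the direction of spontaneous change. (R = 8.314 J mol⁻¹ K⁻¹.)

ΔG = -2.63 kJ/mol; the forward reaction is spontaneous

Qc = [FeSCN²⁺] / ([Fe³⁺]·[SCN⁻]) = (0.128) / ((7.35×10⁻⁴)·(0.593)) = 294
ΔG = RT ln(Qc/Kc) = (8.314 J mol⁻¹ K⁻¹)(303 K) × ln(294/834)
   = (2.519 kJ/mol)(-1.043) = -2.63 kJ/mol
ΔG < 0, so the forward reaction is spontaneous (proceeds forward).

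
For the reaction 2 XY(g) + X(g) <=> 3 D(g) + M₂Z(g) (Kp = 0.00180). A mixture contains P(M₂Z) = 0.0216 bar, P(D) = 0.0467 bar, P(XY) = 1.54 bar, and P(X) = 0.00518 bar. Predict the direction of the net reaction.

to the right

Qp = P(D)³·P(M₂Z) / (P(XY)²·P(X)) = (0.0467)³·(0.0216) / ((1.54)²·(0.00518)) = 1.79×10⁻⁴
Qp = 1.79×10⁻⁴ < Kp = 0.00180, so the forward reaction proceeds.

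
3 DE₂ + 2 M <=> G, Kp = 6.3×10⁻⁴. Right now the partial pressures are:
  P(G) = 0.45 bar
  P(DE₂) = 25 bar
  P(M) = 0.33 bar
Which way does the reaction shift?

toward products

Qp = P(G) / (P(DE₂)³·P(M)²) = (0.45) / ((25)³·(0.33)²) = 2.6×10⁻⁴
Qp = 2.6×10⁻⁴ < Kp = 6.3×10⁻⁴, so the forward reaction proceeds.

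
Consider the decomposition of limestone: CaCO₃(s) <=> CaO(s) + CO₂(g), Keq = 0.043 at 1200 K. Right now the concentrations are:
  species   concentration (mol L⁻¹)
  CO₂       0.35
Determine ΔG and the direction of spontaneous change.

ΔG = 20.9 kJ/mol; the forward reaction is non-spontaneous

(CaCO₃, CaO are pure solids — omitted from Q.)
Q = [CO₂] = 0.350
ΔG = RT ln(Q/Keq) = (8.314 J mol⁻¹ K⁻¹)(1200 K) × ln(0.350/0.043)
   = (9.977 kJ/mol)(2.097) = 20.9 kJ/mol
ΔG > 0, so the forward reaction is non-spontaneous (proceeds in reverse).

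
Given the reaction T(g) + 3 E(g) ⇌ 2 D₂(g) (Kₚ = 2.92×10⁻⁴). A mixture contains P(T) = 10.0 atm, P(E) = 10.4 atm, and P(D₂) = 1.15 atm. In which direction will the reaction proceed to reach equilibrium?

toward products

Qₚ = P(D₂)² / (P(T)·P(E)³) = (1.15)² / ((10.0)·(10.4)³) = 1.18×10⁻⁴
Qₚ = 1.18×10⁻⁴ < Kₚ = 2.92×10⁻⁴, so the forward reaction proceeds.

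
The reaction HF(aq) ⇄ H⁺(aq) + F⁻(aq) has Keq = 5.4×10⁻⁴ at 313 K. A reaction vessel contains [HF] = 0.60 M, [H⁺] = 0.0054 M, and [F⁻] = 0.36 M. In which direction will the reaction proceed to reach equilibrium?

Q = [H⁺]·[F⁻] / [HF] = (0.0054)·(0.36) / (0.60) = 0.0032
Q = 0.0032 > Keq = 5.4×10⁻⁴, so the reverse reaction proceeds.

in the reverse direction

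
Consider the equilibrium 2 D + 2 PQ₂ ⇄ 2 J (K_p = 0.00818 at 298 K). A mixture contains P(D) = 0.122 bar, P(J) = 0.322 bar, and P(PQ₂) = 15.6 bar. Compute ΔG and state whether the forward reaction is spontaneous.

ΔG = 3.10 kJ/mol; the forward reaction is non-spontaneous

Q_p = P(J)² / (P(D)²·P(PQ₂)²) = (0.322)² / ((0.122)²·(15.6)²) = 0.0286
ΔG = RT ln(Q_p/K_p) = (8.314 J mol⁻¹ K⁻¹)(298 K) × ln(0.0286/0.00818)
   = (2.478 kJ/mol)(1.252) = 3.10 kJ/mol
ΔG > 0, so the forward reaction is non-spontaneous (proceeds in reverse).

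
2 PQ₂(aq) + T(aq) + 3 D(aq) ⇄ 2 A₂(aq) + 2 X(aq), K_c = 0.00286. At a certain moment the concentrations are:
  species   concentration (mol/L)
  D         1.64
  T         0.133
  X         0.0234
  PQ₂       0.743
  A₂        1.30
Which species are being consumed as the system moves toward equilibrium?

none (at equilibrium)

Q_c = [A₂]²·[X]² / ([PQ₂]²·[T]·[D]³) = (1.30)²·(0.0234)² / ((0.743)²·(0.133)·(1.64)³) = 0.00286
Q_c = 0.00286 = K_c; the system is at equilibrium.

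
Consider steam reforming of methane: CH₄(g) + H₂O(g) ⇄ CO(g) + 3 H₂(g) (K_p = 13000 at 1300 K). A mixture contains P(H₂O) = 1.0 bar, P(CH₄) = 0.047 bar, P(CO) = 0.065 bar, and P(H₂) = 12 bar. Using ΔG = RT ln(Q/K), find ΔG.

ΔG = -18.3 kJ/mol

Q_p = P(CO)·P(H₂)³ / (P(CH₄)·P(H₂O)) = (0.065)·(12)³ / ((0.047)·(1.0)) = 2390
ΔG = RT ln(Q_p/K_p) = (8.314 J mol⁻¹ K⁻¹)(1300 K) × ln(2390/13000)
   = (10.81 kJ/mol)(-1.694) = -18.3 kJ/mol
ΔG < 0, so the forward reaction is spontaneous (proceeds forward).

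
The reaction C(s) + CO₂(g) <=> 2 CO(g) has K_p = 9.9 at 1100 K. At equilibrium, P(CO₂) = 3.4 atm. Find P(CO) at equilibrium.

P(CO) = 5.8 atm

(C is a pure solid — omitted from K_p.)
At equilibrium, K_p = P(CO)² / P(CO₂) = 9.9.
(P(CO))² / (3.4) = 9.9
P(CO)² = 33.7 ⇒ P(CO) = 5.8 atm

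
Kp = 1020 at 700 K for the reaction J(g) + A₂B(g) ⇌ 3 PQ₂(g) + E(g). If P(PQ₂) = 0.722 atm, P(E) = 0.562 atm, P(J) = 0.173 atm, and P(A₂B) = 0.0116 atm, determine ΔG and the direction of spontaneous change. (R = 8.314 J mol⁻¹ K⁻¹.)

Qp = P(PQ₂)³·P(E) / (P(J)·P(A₂B)) = (0.722)³·(0.562) / ((0.173)·(0.0116)) = 105
ΔG = RT ln(Qp/Kp) = (8.314 J mol⁻¹ K⁻¹)(700 K) × ln(105/1020)
   = (5.820 kJ/mol)(-2.274) = -13.2 kJ/mol
ΔG < 0, so the forward reaction is spontaneous (proceeds forward).

ΔG = -13.2 kJ/mol; the forward reaction is spontaneous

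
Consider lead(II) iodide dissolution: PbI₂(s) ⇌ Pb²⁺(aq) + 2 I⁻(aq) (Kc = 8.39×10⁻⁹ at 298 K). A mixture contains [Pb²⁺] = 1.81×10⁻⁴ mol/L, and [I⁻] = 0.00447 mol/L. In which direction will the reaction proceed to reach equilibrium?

(PbI₂ is a pure solid — omitted from Qc.)
Qc = [Pb²⁺]·[I⁻]² = (1.81×10⁻⁴)·(0.00447)² = 3.62×10⁻⁹
Qc = 3.62×10⁻⁹ < Kc = 8.39×10⁻⁹, so the forward reaction proceeds.

toward products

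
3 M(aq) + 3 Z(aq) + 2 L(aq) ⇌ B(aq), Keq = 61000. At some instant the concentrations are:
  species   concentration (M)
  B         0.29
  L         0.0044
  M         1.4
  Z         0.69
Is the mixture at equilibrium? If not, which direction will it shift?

no; Q < K, reaction proceeds forward

Q = [B] / ([M]³·[Z]³·[L]²) = (0.29) / ((1.4)³·(0.69)³·(0.0044)²) = 17000
Q = 17000 < Keq = 61000: net forward reaction.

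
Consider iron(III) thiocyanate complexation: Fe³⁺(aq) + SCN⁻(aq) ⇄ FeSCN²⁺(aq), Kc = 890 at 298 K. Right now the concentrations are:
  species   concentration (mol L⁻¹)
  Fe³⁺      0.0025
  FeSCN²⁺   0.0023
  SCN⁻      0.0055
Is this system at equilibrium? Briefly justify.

Qc = [FeSCN²⁺] / ([Fe³⁺]·[SCN⁻]) = (0.0023) / ((0.0025)·(0.0055)) = 170
Qc = 170 < Kc = 890: net forward reaction.

no; Q < K, reaction proceeds forward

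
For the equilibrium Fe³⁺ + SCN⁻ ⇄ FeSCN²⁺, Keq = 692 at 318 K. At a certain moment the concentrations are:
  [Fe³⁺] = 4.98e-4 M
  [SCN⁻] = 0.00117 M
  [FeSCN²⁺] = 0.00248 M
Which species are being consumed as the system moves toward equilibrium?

Q = [FeSCN²⁺] / ([Fe³⁺]·[SCN⁻]) = (0.00248) / ((4.98e-4)·(0.00117)) = 4260
Q = 4260 > Keq = 692: net reverse reaction.

FeSCN²⁺ (products)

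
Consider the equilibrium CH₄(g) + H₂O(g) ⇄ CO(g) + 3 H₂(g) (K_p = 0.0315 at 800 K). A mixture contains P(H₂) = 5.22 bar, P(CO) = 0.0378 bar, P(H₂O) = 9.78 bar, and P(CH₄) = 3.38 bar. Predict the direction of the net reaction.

Q_p = P(CO)·P(H₂)³ / (P(CH₄)·P(H₂O)) = (0.0378)·(5.22)³ / ((3.38)·(9.78)) = 0.163
Q_p = 0.163 > K_p = 0.0315, so the reverse reaction proceeds.

to the left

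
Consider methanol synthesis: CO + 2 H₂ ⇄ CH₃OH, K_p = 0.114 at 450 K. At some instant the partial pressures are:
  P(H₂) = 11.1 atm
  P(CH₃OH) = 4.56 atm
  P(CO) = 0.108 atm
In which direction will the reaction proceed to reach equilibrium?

in the reverse direction

Q_p = P(CH₃OH) / (P(CO)·P(H₂)²) = (4.56) / ((0.108)·(11.1)²) = 0.343
Q_p = 0.343 > K_p = 0.114, so the reverse reaction proceeds.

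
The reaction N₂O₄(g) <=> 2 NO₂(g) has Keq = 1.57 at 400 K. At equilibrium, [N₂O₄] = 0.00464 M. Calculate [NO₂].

[NO₂] = 0.0854 M

At equilibrium, Keq = [NO₂]² / [N₂O₄] = 1.57.
([NO₂])² / (0.00464) = 1.57
[NO₂]² = 0.00728 ⇒ [NO₂] = 0.0854 M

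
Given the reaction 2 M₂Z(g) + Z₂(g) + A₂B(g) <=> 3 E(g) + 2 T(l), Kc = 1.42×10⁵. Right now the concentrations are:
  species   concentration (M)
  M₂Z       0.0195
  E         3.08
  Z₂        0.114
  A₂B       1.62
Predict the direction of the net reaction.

reverse (toward reactants)

(T is a pure liquid — omitted from Qc.)
Qc = [E]³ / ([M₂Z]²·[Z₂]·[A₂B]) = (3.08)³ / ((0.0195)²·(0.114)·(1.62)) = 4.16×10⁵
Qc = 4.16×10⁵ > Kc = 1.42×10⁵, so the reverse reaction proceeds.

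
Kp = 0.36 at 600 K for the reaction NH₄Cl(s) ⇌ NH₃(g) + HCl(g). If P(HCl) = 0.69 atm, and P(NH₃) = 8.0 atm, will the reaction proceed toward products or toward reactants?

(NH₄Cl is a pure solid — omitted from Qp.)
Qp = P(NH₃)·P(HCl) = (8.0)·(0.69) = 5.5
Qp = 5.5 > Kp = 0.36, so the reverse reaction proceeds.

toward reactants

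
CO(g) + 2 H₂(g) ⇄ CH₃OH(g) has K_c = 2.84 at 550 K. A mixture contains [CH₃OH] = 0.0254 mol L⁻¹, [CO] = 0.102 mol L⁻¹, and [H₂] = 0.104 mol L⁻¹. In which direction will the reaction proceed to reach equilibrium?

toward reactants

Q_c = [CH₃OH] / ([CO]·[H₂]²) = (0.0254) / ((0.102)·(0.104)²) = 23.0
Q_c = 23.0 > K_c = 2.84, so the reverse reaction proceeds.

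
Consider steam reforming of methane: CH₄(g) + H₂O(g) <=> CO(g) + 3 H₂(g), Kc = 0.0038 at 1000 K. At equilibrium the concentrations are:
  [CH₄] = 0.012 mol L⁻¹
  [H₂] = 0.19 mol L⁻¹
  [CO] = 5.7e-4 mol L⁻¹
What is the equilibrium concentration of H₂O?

At equilibrium, Kc = [CO]·[H₂]³ / ([CH₄]·[H₂O]) = 0.0038.
(5.7e-4)·(0.19)³ / ((0.012)·([H₂O])) = 0.0038
[H₂O] = 0.0857 = 0.086 mol L⁻¹

[H₂O] = 0.086 mol L⁻¹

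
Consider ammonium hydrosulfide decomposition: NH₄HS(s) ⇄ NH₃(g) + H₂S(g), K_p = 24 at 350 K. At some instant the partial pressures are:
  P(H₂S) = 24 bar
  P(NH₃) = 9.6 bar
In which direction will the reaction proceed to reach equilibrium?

in the reverse direction

(NH₄HS is a pure solid — omitted from Q_p.)
Q_p = P(NH₃)·P(H₂S) = (9.6)·(24) = 230
Q_p = 230 > K_p = 24, so the reverse reaction proceeds.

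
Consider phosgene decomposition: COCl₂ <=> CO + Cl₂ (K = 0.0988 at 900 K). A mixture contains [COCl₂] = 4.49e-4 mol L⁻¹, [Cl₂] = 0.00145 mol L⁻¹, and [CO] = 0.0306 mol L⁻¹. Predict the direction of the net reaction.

Q = [CO]·[Cl₂] / [COCl₂] = (0.0306)·(0.00145) / (4.49e-4) = 0.0988
Q = 0.0988 = K, so the system is already at equilibrium.

at equilibrium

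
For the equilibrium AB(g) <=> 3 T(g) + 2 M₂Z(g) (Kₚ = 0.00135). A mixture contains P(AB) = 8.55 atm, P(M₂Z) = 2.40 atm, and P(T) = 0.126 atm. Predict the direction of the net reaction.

Qₚ = P(T)³·P(M₂Z)² / P(AB) = (0.126)³·(2.40)² / (8.55) = 0.00135
Qₚ = 0.00135 = Kₚ, so the system is already at equilibrium.

at equilibrium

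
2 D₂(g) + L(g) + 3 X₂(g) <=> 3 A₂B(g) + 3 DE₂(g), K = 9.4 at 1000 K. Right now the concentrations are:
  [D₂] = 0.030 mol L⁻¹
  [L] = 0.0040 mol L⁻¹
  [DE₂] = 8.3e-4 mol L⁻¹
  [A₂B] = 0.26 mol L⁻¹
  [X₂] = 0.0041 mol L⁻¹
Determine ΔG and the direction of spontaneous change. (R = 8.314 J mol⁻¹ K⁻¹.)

Q = [A₂B]³·[DE₂]³ / ([D₂]²·[L]·[X₂]³) = (0.26)³·(8.3e-4)³ / ((0.030)²·(0.0040)·(0.0041)³) = 40.5
ΔG = RT ln(Q/K) = (8.314 J mol⁻¹ K⁻¹)(1000 K) × ln(40.5/9.4)
   = (8.314 kJ/mol)(1.461) = 12.1 kJ/mol
ΔG > 0, so the forward reaction is non-spontaneous (proceeds in reverse).

ΔG = 12.1 kJ/mol; the forward reaction is non-spontaneous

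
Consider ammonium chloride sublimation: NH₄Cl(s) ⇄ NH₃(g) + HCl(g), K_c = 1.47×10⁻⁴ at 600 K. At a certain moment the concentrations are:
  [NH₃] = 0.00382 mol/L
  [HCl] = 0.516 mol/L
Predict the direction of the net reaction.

(NH₄Cl is a pure solid — omitted from Q_c.)
Q_c = [NH₃]·[HCl] = (0.00382)·(0.516) = 0.00197
Q_c = 0.00197 > K_c = 1.47×10⁻⁴, so the reverse reaction proceeds.

to the left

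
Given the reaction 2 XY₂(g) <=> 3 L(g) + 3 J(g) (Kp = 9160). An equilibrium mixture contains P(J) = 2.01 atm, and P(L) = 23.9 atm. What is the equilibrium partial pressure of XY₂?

At equilibrium, Kp = P(L)³·P(J)³ / P(XY₂)² = 9160.
(23.9)³·(2.01)³ / (P(XY₂))² = 9160
P(XY₂)² = 12.1 ⇒ P(XY₂) = 3.48 atm

P(XY₂) = 3.48 atm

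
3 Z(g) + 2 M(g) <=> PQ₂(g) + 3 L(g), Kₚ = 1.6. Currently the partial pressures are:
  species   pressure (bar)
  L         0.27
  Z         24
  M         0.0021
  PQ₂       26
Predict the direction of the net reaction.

Qₚ = P(PQ₂)·P(L)³ / (P(Z)³·P(M)²) = (26)·(0.27)³ / ((24)³·(0.0021)²) = 8.4
Qₚ = 8.4 > Kₚ = 1.6, so the reverse reaction proceeds.

to the left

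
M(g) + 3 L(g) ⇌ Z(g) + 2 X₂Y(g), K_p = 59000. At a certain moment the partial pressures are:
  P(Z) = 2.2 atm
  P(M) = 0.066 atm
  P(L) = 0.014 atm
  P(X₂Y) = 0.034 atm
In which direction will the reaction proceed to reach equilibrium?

Q_p = P(Z)·P(X₂Y)² / (P(M)·P(L)³) = (2.2)·(0.034)² / ((0.066)·(0.014)³) = 14000
Q_p = 14000 < K_p = 59000, so the forward reaction proceeds.

forward (toward products)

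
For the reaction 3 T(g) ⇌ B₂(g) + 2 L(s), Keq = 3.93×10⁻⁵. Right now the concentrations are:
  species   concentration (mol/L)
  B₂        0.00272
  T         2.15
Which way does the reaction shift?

to the left

(L is a pure solid — omitted from Q.)
Q = [B₂] / [T]³ = (0.00272) / (2.15)³ = 2.74×10⁻⁴
Q = 2.74×10⁻⁴ > Keq = 3.93×10⁻⁵, so the reverse reaction proceeds.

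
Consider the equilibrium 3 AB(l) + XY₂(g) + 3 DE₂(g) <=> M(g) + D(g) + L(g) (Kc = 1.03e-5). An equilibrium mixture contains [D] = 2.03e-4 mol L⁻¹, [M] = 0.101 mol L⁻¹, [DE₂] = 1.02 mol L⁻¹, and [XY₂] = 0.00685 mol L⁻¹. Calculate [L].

[L] = 0.00365 mol L⁻¹

(AB is a pure liquid — omitted from Kc.)
At equilibrium, Kc = [M]·[D]·[L] / ([XY₂]·[DE₂]³) = 1.03e-5.
(0.101)·(2.03e-4)·([L]) / ((0.00685)·(1.02)³) = 1.03e-5
[L] = 0.00365 mol L⁻¹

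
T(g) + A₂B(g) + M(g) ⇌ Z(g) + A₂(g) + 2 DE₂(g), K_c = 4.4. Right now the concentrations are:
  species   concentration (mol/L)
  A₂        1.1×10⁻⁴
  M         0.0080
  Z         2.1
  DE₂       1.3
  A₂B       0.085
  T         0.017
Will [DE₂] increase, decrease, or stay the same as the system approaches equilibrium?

Q_c = [Z]·[A₂]·[DE₂]² / ([T]·[A₂B]·[M]) = (2.1)·(1.1×10⁻⁴)·(1.3)² / ((0.017)·(0.085)·(0.0080)) = 34
Q_c = 34 > K_c = 4.4: net reverse reaction.
DE₂ is a product, so it decreases.

decrease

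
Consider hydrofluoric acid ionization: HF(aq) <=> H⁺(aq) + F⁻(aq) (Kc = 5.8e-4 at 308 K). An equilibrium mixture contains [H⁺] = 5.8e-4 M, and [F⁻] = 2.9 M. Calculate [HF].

[HF] = 2.9 M

At equilibrium, Kc = [H⁺]·[F⁻] / [HF] = 5.8e-4.
(5.8e-4)·(2.9) / ([HF]) = 5.8e-4
[HF] = 2.90 = 2.9 M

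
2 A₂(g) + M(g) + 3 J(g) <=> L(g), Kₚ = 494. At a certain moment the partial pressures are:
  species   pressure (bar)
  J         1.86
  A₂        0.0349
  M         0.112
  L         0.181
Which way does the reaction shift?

toward products

Qₚ = P(L) / (P(A₂)²·P(M)·P(J)³) = (0.181) / ((0.0349)²·(0.112)·(1.86)³) = 206
Qₚ = 206 < Kₚ = 494, so the forward reaction proceeds.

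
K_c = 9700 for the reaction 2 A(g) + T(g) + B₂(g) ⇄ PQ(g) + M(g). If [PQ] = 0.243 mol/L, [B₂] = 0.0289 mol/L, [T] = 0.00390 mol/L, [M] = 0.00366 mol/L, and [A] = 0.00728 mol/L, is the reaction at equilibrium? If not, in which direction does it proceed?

to the left

Q_c = [PQ]·[M] / ([A]²·[T]·[B₂]) = (0.243)·(0.00366) / ((0.00728)²·(0.00390)·(0.0289)) = 1.49×10⁵
Q_c = 1.49×10⁵ > K_c = 9700, so the reverse reaction proceeds.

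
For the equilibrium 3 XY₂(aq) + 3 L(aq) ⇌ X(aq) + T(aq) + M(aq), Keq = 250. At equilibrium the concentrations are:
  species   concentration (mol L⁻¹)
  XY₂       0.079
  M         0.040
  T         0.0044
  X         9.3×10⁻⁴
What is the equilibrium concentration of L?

[L] = 0.011 mol L⁻¹

At equilibrium, Keq = [X]·[T]·[M] / ([XY₂]³·[L]³) = 250.
(9.3×10⁻⁴)·(0.0044)·(0.040) / ((0.079)³·([L])³) = 250
[L]³ = 1.33×10⁻⁶ ⇒ [L] = 0.011 mol L⁻¹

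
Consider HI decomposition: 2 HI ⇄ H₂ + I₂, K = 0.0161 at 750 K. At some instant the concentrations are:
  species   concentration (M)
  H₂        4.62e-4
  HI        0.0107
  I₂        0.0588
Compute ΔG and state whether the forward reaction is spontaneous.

Q = [H₂]·[I₂] / [HI]² = (4.62e-4)·(0.0588) / (0.0107)² = 0.237
ΔG = RT ln(Q/K) = (8.314 J mol⁻¹ K⁻¹)(750 K) × ln(0.237/0.0161)
   = (6.236 kJ/mol)(2.689) = 16.8 kJ/mol
ΔG > 0, so the forward reaction is non-spontaneous (proceeds in reverse).

ΔG = 16.8 kJ/mol; the forward reaction is non-spontaneous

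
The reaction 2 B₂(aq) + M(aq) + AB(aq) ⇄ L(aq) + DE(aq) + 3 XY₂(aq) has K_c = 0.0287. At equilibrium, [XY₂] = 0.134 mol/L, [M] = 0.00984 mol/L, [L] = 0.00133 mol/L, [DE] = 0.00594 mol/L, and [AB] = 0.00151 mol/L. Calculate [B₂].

At equilibrium, K_c = [L]·[DE]·[XY₂]³ / ([B₂]²·[M]·[AB]) = 0.0287.
(0.00133)·(0.00594)·(0.134)³ / (([B₂])²·(0.00984)·(0.00151)) = 0.0287
[B₂]² = 0.0446 ⇒ [B₂] = 0.211 mol/L

[B₂] = 0.211 mol/L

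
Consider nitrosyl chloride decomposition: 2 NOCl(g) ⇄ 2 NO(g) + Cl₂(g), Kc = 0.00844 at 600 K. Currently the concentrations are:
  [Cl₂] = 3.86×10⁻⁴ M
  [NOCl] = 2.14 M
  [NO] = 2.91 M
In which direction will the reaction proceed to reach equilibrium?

forward (toward products)

Qc = [NO]²·[Cl₂] / [NOCl]² = (2.91)²·(3.86×10⁻⁴) / (2.14)² = 7.14×10⁻⁴
Qc = 7.14×10⁻⁴ < Kc = 0.00844, so the forward reaction proceeds.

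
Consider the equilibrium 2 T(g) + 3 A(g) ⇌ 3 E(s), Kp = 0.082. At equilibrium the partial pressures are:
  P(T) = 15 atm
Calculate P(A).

(E is a pure solid — omitted from Kp.)
At equilibrium, Kp = 1 / (P(T)²·P(A)³) = 0.082.
1 / ((15)²·(P(A))³) = 0.082
P(A)³ = 0.0542 ⇒ P(A) = 0.38 atm

P(A) = 0.38 atm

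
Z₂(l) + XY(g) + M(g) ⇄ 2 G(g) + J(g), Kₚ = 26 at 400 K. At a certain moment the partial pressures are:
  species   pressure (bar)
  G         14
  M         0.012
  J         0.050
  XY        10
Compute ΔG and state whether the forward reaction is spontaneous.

(Z₂ is a pure liquid — omitted from Qₚ.)
Qₚ = P(G)²·P(J) / (P(XY)·P(M)) = (14)²·(0.050) / ((10)·(0.012)) = 81.7
ΔG = RT ln(Qₚ/Kₚ) = (8.314 J mol⁻¹ K⁻¹)(400 K) × ln(81.7/26)
   = (3.326 kJ/mol)(1.145) = 3.81 kJ/mol
ΔG > 0, so the forward reaction is non-spontaneous (proceeds in reverse).

ΔG = 3.81 kJ/mol; the forward reaction is non-spontaneous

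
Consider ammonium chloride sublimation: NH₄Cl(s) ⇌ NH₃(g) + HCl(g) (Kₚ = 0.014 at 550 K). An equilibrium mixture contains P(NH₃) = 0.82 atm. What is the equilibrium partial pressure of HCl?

(NH₄Cl is a pure solid — omitted from Kₚ.)
At equilibrium, Kₚ = P(NH₃)·P(HCl) = 0.014.
(0.82)·(P(HCl)) = 0.014
P(HCl) = 0.0171 = 0.017 atm

P(HCl) = 0.017 atm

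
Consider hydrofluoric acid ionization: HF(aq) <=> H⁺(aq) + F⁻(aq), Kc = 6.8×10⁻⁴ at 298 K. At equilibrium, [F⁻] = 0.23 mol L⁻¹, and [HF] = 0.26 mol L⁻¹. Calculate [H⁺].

[H⁺] = 7.7×10⁻⁴ mol L⁻¹

At equilibrium, Kc = [H⁺]·[F⁻] / [HF] = 6.8×10⁻⁴.
([H⁺])·(0.23) / (0.26) = 6.8×10⁻⁴
[H⁺] = 7.69×10⁻⁴ = 7.7×10⁻⁴ mol L⁻¹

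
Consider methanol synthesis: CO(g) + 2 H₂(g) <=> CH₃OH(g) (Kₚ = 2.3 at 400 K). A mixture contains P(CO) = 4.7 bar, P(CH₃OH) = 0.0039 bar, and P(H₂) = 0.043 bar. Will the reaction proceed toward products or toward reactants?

Qₚ = P(CH₃OH) / (P(CO)·P(H₂)²) = (0.0039) / ((4.7)·(0.043)²) = 0.45
Qₚ = 0.45 < Kₚ = 2.3, so the forward reaction proceeds.

toward products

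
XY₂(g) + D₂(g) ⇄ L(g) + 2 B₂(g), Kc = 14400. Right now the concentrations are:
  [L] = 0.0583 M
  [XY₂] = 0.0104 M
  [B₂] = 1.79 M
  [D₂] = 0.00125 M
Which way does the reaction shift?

Qc = [L]·[B₂]² / ([XY₂]·[D₂]) = (0.0583)·(1.79)² / ((0.0104)·(0.00125)) = 14400
Qc = 14400 = Kc, so the system is already at equilibrium.

at equilibrium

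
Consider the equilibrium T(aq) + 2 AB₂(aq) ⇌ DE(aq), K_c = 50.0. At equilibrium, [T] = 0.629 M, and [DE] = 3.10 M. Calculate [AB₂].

[AB₂] = 0.314 M

At equilibrium, K_c = [DE] / ([T]·[AB₂]²) = 50.0.
(3.10) / ((0.629)·([AB₂])²) = 50.0
[AB₂]² = 0.0986 ⇒ [AB₂] = 0.314 M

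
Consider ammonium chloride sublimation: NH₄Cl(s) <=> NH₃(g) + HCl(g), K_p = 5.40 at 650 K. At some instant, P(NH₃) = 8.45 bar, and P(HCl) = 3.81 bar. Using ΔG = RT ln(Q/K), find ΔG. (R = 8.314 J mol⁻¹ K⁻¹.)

ΔG = 9.65 kJ/mol

(NH₄Cl is a pure solid — omitted from Q_p.)
Q_p = P(NH₃)·P(HCl) = (8.45)·(3.81) = 32.2
ΔG = RT ln(Q_p/K_p) = (8.314 J mol⁻¹ K⁻¹)(650 K) × ln(32.2/5.40)
   = (5.404 kJ/mol)(1.786) = 9.65 kJ/mol
ΔG > 0, so the forward reaction is non-spontaneous (proceeds in reverse).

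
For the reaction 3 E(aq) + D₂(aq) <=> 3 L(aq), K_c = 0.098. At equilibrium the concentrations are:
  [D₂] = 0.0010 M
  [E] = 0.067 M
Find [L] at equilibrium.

[L] = 0.0031 M

At equilibrium, K_c = [L]³ / ([E]³·[D₂]) = 0.098.
([L])³ / ((0.067)³·(0.0010)) = 0.098
[L]³ = 2.95×10⁻⁸ ⇒ [L] = 0.0031 M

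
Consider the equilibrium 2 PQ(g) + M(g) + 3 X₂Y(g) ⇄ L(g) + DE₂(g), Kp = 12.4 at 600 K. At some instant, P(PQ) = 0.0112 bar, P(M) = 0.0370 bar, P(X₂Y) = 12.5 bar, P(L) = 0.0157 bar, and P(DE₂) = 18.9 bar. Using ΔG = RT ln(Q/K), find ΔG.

Qp = P(L)·P(DE₂) / (P(PQ)²·P(M)·P(X₂Y)³) = (0.0157)·(18.9) / ((0.0112)²·(0.0370)·(12.5)³) = 32.7
ΔG = RT ln(Qp/Kp) = (8.314 J mol⁻¹ K⁻¹)(600 K) × ln(32.7/12.4)
   = (4.988 kJ/mol)(0.9697) = 4.84 kJ/mol
ΔG > 0, so the forward reaction is non-spontaneous (proceeds in reverse).

ΔG = 4.84 kJ/mol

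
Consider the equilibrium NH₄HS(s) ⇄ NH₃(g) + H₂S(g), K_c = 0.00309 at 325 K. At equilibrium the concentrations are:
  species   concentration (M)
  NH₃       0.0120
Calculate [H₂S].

[H₂S] = 0.257 M

(NH₄HS is a pure solid — omitted from K_c.)
At equilibrium, K_c = [NH₃]·[H₂S] = 0.00309.
(0.0120)·([H₂S]) = 0.00309
[H₂S] = 0.257 M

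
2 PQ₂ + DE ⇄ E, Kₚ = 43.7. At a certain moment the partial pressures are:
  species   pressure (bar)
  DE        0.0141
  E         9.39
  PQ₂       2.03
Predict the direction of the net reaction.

Qₚ = P(E) / (P(PQ₂)²·P(DE)) = (9.39) / ((2.03)²·(0.0141)) = 162
Qₚ = 162 > Kₚ = 43.7, so the reverse reaction proceeds.

in the reverse direction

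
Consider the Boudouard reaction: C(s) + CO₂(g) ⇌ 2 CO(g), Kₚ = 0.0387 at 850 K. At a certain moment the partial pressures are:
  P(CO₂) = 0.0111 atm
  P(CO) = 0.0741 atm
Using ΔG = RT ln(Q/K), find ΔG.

ΔG = 18.0 kJ/mol

(C is a pure solid — omitted from Qₚ.)
Qₚ = P(CO)² / P(CO₂) = (0.0741)² / (0.0111) = 0.495
ΔG = RT ln(Qₚ/Kₚ) = (8.314 J mol⁻¹ K⁻¹)(850 K) × ln(0.495/0.0387)
   = (7.067 kJ/mol)(2.549) = 18.0 kJ/mol
ΔG > 0, so the forward reaction is non-spontaneous (proceeds in reverse).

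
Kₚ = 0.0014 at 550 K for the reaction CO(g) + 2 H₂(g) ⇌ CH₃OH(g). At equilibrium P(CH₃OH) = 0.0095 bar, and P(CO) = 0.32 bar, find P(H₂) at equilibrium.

P(H₂) = 4.6 bar

At equilibrium, Kₚ = P(CH₃OH) / (P(CO)·P(H₂)²) = 0.0014.
(0.0095) / ((0.32)·(P(H₂))²) = 0.0014
P(H₂)² = 21.2 ⇒ P(H₂) = 4.6 bar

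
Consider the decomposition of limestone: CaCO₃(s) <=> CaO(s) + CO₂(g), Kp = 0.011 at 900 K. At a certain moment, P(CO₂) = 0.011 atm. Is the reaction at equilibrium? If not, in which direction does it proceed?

at equilibrium

(CaCO₃, CaO are pure solids — omitted from Qp.)
Qp = P(CO₂) = 0.011
Qp = 0.011 = Kp, so the system is already at equilibrium.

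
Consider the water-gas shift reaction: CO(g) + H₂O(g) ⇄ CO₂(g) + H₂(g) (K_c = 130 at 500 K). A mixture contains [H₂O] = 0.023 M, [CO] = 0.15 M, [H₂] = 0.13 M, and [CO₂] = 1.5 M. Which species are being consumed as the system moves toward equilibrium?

CO, H₂O (reactants)

Q_c = [CO₂]·[H₂] / ([CO]·[H₂O]) = (1.5)·(0.13) / ((0.15)·(0.023)) = 57
Q_c = 57 < K_c = 130: net forward reaction.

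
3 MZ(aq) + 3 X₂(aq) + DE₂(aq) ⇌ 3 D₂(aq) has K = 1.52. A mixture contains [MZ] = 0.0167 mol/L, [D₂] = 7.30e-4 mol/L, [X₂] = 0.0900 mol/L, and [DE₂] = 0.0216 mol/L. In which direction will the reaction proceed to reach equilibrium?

toward reactants

Q = [D₂]³ / ([MZ]³·[X₂]³·[DE₂]) = (7.30e-4)³ / ((0.0167)³·(0.0900)³·(0.0216)) = 5.30
Q = 5.30 > K = 1.52, so the reverse reaction proceeds.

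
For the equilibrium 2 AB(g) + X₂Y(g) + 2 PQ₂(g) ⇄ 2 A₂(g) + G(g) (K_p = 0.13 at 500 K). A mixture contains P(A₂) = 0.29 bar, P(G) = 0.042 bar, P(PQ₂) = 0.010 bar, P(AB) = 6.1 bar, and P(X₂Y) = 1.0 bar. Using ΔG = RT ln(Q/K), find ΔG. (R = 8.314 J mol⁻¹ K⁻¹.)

Q_p = P(A₂)²·P(G) / (P(AB)²·P(X₂Y)·P(PQ₂)²) = (0.29)²·(0.042) / ((6.1)²·(1.0)·(0.010)²) = 0.949
ΔG = RT ln(Q_p/K_p) = (8.314 J mol⁻¹ K⁻¹)(500 K) × ln(0.949/0.13)
   = (4.157 kJ/mol)(1.988) = 8.26 kJ/mol
ΔG > 0, so the forward reaction is non-spontaneous (proceeds in reverse).

ΔG = 8.26 kJ/mol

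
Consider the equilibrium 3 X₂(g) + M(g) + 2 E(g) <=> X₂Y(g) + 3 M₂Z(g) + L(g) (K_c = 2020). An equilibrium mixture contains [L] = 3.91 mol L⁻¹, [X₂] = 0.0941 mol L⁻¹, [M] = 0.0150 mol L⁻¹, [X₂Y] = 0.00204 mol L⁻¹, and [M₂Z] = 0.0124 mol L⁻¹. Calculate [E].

[E] = 7.76×10⁻⁴ mol L⁻¹

At equilibrium, K_c = [X₂Y]·[M₂Z]³·[L] / ([X₂]³·[M]·[E]²) = 2020.
(0.00204)·(0.0124)³·(3.91) / ((0.0941)³·(0.0150)·([E])²) = 2020
[E]² = 6.02×10⁻⁷ ⇒ [E] = 7.76×10⁻⁴ mol L⁻¹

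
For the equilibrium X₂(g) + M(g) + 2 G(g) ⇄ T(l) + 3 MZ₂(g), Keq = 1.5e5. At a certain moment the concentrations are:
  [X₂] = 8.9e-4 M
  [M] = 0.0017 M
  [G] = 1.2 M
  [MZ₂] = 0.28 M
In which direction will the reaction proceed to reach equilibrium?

(T is a pure liquid — omitted from Q.)
Q = [MZ₂]³ / ([X₂]·[M]·[G]²) = (0.28)³ / ((8.9e-4)·(0.0017)·(1.2)²) = 10000
Q = 10000 < Keq = 1.5e5, so the forward reaction proceeds.

in the forward direction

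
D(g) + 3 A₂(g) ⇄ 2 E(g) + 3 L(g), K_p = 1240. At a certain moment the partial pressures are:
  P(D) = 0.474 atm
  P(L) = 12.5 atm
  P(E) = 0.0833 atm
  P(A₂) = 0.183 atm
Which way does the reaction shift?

Q_p = P(E)²·P(L)³ / (P(D)·P(A₂)³) = (0.0833)²·(12.5)³ / ((0.474)·(0.183)³) = 4670
Q_p = 4670 > K_p = 1240, so the reverse reaction proceeds.

toward reactants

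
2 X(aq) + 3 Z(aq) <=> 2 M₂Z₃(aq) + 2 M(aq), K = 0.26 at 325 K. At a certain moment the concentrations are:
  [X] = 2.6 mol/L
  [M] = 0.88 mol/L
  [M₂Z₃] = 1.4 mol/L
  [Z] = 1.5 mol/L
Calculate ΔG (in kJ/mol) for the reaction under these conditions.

ΔG = -3.68 kJ/mol

Q = [M₂Z₃]²·[M]² / ([X]²·[Z]³) = (1.4)²·(0.88)² / ((2.6)²·(1.5)³) = 0.0665
ΔG = RT ln(Q/K) = (8.314 J mol⁻¹ K⁻¹)(325 K) × ln(0.0665/0.26)
   = (2.702 kJ/mol)(-1.363) = -3.68 kJ/mol
ΔG < 0, so the forward reaction is spontaneous (proceeds forward).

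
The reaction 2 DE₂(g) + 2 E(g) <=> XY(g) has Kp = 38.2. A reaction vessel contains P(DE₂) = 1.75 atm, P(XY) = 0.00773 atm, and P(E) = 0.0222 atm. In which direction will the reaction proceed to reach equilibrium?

to the right

Qp = P(XY) / (P(DE₂)²·P(E)²) = (0.00773) / ((1.75)²·(0.0222)²) = 5.12
Qp = 5.12 < Kp = 38.2, so the forward reaction proceeds.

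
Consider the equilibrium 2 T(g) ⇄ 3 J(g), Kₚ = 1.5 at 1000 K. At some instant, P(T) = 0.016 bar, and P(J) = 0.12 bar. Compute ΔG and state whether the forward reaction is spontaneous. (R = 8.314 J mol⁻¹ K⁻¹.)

ΔG = 12.5 kJ/mol; the forward reaction is non-spontaneous

Qₚ = P(J)³ / P(T)² = (0.12)³ / (0.016)² = 6.75
ΔG = RT ln(Qₚ/Kₚ) = (8.314 J mol⁻¹ K⁻¹)(1000 K) × ln(6.75/1.5)
   = (8.314 kJ/mol)(1.504) = 12.5 kJ/mol
ΔG > 0, so the forward reaction is non-spontaneous (proceeds in reverse).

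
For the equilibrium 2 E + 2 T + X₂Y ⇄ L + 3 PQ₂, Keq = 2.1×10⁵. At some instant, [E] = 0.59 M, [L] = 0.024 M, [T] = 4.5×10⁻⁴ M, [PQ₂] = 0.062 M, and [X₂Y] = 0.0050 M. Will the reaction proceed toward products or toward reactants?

to the right

Q = [L]·[PQ₂]³ / ([E]²·[T]²·[X₂Y]) = (0.024)·(0.062)³ / ((0.59)²·(4.5×10⁻⁴)²·(0.0050)) = 16000
Q = 16000 < Keq = 2.1×10⁵, so the forward reaction proceeds.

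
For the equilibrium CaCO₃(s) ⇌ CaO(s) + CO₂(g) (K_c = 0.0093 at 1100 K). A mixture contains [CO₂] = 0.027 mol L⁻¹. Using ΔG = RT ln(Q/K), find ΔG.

(CaCO₃, CaO are pure solids — omitted from Q_c.)
Q_c = [CO₂] = 0.0270
ΔG = RT ln(Q_c/K_c) = (8.314 J mol⁻¹ K⁻¹)(1100 K) × ln(0.0270/0.0093)
   = (9.145 kJ/mol)(1.066) = 9.75 kJ/mol
ΔG > 0, so the forward reaction is non-spontaneous (proceeds in reverse).

ΔG = 9.75 kJ/mol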